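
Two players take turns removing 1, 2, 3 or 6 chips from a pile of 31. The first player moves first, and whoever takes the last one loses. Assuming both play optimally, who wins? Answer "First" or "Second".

First

Mark each pile size as W (mover wins) or L (mover loses):
i:   0  1  2  3  4  5  6  7  8  9 10 11 12 13 14 15 16 17 18 19 20 21 22 23 24 25 26 27 28 29 30 31
     W  L  W  W  W  L  W  W  W  L  W  W  W  L  W  W  W  L  W  W  W  L  W  W  W  L  W  W  W  L  W  W
Position 31 is W, so the first player wins.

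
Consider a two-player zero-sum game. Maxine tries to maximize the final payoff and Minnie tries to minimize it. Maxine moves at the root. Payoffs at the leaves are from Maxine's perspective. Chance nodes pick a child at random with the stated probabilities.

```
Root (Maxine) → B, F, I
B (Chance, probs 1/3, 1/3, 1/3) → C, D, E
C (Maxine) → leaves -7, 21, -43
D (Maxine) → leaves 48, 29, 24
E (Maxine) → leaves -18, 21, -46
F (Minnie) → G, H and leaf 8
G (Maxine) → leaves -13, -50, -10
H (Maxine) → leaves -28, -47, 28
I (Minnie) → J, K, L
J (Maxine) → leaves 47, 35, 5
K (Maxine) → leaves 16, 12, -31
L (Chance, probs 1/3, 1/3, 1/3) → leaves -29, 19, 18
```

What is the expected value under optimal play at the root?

C (Maxine): max(-7, 21, -43) = 21
D (Maxine): max(48, 29, 24) = 48
E (Maxine): max(-18, 21, -46) = 21
B (Chance): 1/3·21 + 1/3·48 + 1/3·21 = 30
G (Maxine): max(-13, -50, -10) = -10
H (Maxine): max(-28, -47, 28) = 28
F (Minnie): min(-10, 28, 8) = -10
J (Maxine): max(47, 35, 5) = 47
K (Maxine): max(16, 12, -31) = 16
L (Chance): 1/3·-29 + 1/3·19 + 1/3·18 = 2.67
I (Minnie): min(47, 16, 2.67) = 2.67
Root (Maxine): max(30, -10, 2.67) = 30

30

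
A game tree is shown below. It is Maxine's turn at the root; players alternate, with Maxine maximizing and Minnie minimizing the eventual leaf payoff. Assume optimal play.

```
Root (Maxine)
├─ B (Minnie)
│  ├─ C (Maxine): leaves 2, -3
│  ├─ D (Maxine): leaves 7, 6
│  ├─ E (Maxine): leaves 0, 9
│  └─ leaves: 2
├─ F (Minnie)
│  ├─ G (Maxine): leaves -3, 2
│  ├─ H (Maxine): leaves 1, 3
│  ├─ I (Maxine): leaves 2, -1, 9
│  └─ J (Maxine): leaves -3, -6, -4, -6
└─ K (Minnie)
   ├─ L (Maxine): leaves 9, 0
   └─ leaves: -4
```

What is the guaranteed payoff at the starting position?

C (Maxine): max(2, -3) = 2
D (Maxine): max(7, 6) = 7
E (Maxine): max(0, 9) = 9
B (Minnie): min(2, 7, 9, 2) = 2
G (Maxine): max(-3, 2) = 2
H (Maxine): max(1, 3) = 3
I (Maxine): max(2, -1, 9) = 9
J (Maxine): max(-3, -6, -4, -6) = -3
F (Minnie): min(2, 3, 9, -3) = -3
L (Maxine): max(9, 0) = 9
K (Minnie): min(9, -4) = -4
Root (Maxine): max(2, -3, -4) = 2

2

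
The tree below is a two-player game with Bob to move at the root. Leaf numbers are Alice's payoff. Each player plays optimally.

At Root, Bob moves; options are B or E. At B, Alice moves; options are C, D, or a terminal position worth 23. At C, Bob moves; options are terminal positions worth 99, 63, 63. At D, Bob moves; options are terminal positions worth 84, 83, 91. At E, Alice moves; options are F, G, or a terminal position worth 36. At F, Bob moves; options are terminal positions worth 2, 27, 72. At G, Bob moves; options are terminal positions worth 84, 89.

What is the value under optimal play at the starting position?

83

C (Bob): min(99, 63, 63) = 63
D (Bob): min(84, 83, 91) = 83
B (Alice): max(63, 83, 23) = 83
F (Bob): min(2, 27, 72) = 2
G (Bob): min(84, 89) = 84
E (Alice): max(2, 84, 36) = 84
Root (Bob): min(83, 84) = 83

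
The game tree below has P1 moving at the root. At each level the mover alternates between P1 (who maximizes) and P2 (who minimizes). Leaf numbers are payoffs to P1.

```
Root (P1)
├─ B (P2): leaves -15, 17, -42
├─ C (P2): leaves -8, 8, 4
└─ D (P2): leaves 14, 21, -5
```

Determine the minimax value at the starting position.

-5

B (P2): min(-15, 17, -42) = -42
C (P2): min(-8, 8, 4) = -8
D (P2): min(14, 21, -5) = -5
Root (P1): max(-42, -8, -5) = -5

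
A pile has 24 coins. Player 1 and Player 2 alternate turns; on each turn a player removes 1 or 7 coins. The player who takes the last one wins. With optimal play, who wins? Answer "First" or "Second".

Second

Mark each pile size as W (mover wins) or L (mover loses):
i:   0  1  2  3  4  5  6  7  8  9 10 11 12 13 14 15 16 17 18 19 20 21 22 23 24
     L  W  L  W  L  W  L  W  L  W  L  W  L  W  L  W  L  W  L  W  L  W  L  W  L
Position 24 is L, so the second player wins.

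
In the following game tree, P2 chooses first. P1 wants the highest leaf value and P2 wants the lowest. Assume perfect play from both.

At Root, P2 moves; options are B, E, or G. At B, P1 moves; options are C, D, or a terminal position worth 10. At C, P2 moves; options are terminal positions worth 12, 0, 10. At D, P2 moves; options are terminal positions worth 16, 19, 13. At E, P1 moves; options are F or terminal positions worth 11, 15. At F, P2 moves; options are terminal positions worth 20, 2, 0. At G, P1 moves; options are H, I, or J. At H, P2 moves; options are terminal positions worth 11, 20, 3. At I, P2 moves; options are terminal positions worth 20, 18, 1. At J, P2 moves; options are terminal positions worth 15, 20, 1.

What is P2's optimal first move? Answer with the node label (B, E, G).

G

C (P2): min(12, 0, 10) = 0
D (P2): min(16, 19, 13) = 13
B (P1): max(0, 13, 10) = 13
F (P2): min(20, 2, 0) = 0
E (P1): max(0, 11, 15) = 15
H (P2): min(11, 20, 3) = 3
I (P2): min(20, 18, 1) = 1
J (P2): min(15, 20, 1) = 1
G (P1): max(3, 1, 1) = 3
Root (P2): min(13, 15, 3) = 3
P2 picks the child with the lowest value: G (value 3).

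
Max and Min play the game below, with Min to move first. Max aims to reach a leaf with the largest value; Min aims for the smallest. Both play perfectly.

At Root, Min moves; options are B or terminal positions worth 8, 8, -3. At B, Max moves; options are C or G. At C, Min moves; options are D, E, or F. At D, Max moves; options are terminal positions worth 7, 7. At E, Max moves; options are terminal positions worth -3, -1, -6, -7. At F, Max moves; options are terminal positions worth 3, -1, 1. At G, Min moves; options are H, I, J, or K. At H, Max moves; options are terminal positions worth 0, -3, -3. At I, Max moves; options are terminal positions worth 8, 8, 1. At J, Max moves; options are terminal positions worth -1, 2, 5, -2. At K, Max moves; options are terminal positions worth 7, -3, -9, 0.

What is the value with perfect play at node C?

D: max(7, 7) = 7
E: max(-3, -1, -6, -7) = -1
F: max(3, -1, 1) = 3
C: min(7, -1, 3) = -1

-1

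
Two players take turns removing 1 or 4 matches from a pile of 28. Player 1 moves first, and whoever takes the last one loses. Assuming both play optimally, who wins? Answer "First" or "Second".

Positions where the player to move wins (W) vs loses (L):
i:   0  1  2  3  4  5  6  7  8  9 10 11 12 13 14 15 16 17 18 19 20 21 22 23 24 25 26 27 28
     W  L  W  L  W  W  L  W  L  W  W  L  W  L  W  W  L  W  L  W  W  L  W  L  W  W  L  W  L
Position 28 is L, so the second player wins.

Second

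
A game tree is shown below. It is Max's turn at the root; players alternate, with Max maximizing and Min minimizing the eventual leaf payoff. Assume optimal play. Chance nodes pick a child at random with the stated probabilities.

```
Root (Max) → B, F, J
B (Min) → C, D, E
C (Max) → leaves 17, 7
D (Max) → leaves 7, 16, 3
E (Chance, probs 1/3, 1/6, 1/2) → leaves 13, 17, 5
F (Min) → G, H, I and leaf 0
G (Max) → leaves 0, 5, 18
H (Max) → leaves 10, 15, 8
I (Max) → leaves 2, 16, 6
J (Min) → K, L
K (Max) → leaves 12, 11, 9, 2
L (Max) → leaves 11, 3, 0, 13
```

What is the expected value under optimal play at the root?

C (Max): max(17, 7) = 17
D (Max): max(7, 16, 3) = 16
E (Chance): 1/3·13 + 1/6·17 + 1/2·5 = 9.67
B (Min): min(17, 16, 9.67) = 9.67
G (Max): max(0, 5, 18) = 18
H (Max): max(10, 15, 8) = 15
I (Max): max(2, 16, 6) = 16
F (Min): min(18, 15, 16, 0) = 0
K (Max): max(12, 11, 9, 2) = 12
L (Max): max(11, 3, 0, 13) = 13
J (Min): min(12, 13) = 12
Root (Max): max(9.67, 0, 12) = 12

12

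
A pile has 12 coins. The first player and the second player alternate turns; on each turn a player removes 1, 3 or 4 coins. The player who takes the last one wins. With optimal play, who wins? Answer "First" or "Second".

First

Positions where the player to move wins (W) vs loses (L):
i:   0  1  2  3  4  5  6  7  8  9 10 11 12
     L  W  L  W  W  W  W  L  W  L  W  W  W
Position 12 is W, so the first player wins.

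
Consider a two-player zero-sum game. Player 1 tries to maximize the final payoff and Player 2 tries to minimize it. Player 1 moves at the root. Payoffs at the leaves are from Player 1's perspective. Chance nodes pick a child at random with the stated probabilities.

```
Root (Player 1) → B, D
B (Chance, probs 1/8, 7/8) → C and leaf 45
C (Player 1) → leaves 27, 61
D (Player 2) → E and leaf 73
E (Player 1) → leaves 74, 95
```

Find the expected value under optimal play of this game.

C (Player 1): max(27, 61) = 61
B (Chance): 1/8·61 + 7/8·45 = 47
E (Player 1): max(74, 95) = 95
D (Player 2): min(95, 73) = 73
Root (Player 1): max(47, 73) = 73

73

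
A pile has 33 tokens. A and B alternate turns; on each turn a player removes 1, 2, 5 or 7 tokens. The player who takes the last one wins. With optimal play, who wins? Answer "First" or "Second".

i:   0  1  2  3  4  5  6  7  8  9 10 11 12 13 14 15 16 17 18 19 20 21 22 23 24 25 26 27 28 29 30 31 32 33
     L  W  W  L  W  W  L  W  W  L  W  W  L  W  W  L  W  W  L  W  W  L  W  W  L  W  W  L  W  W  L  W  W  L
Position 33 is L, so the second player wins.

Second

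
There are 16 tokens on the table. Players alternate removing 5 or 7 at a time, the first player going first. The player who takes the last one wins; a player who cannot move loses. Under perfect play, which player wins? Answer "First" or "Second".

i:   0  1  2  3  4  5  6  7  8  9 10 11 12 13 14 15 16
     L  L  L  L  L  W  W  W  W  W  W  W  L  L  L  L  L
Position 16 is L, so the second player wins.

Second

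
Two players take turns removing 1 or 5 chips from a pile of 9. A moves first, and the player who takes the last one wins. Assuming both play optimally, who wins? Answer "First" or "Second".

First

Positions where the player to move wins (W) vs loses (L):
i:   0  1  2  3  4  5  6  7  8  9
     L  W  L  W  L  W  L  W  L  W
Position 9 is W, so the first player wins.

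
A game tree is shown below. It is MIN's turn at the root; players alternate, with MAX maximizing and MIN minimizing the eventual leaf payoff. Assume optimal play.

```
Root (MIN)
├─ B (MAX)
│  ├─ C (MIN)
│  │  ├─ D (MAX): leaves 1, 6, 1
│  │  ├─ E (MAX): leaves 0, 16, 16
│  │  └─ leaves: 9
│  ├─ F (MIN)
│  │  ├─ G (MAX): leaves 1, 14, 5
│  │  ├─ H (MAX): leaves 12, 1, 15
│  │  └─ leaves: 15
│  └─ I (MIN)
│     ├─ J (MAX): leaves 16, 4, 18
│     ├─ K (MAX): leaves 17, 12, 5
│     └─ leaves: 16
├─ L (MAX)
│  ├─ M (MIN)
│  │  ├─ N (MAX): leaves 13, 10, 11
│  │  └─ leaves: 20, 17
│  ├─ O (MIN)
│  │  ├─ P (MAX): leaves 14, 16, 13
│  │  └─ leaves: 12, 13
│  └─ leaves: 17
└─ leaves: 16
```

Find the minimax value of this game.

16

D (MAX): max(1, 6, 1) = 6
E (MAX): max(0, 16, 16) = 16
C (MIN): min(6, 16, 9) = 6
G (MAX): max(1, 14, 5) = 14
H (MAX): max(12, 1, 15) = 15
F (MIN): min(14, 15, 15) = 14
J (MAX): max(16, 4, 18) = 18
K (MAX): max(17, 12, 5) = 17
I (MIN): min(18, 17, 16) = 16
B (MAX): max(6, 14, 16) = 16
N (MAX): max(13, 10, 11) = 13
M (MIN): min(13, 20, 17) = 13
P (MAX): max(14, 16, 13) = 16
O (MIN): min(16, 12, 13) = 12
L (MAX): max(13, 12, 17) = 17
Root (MIN): min(16, 17, 16) = 16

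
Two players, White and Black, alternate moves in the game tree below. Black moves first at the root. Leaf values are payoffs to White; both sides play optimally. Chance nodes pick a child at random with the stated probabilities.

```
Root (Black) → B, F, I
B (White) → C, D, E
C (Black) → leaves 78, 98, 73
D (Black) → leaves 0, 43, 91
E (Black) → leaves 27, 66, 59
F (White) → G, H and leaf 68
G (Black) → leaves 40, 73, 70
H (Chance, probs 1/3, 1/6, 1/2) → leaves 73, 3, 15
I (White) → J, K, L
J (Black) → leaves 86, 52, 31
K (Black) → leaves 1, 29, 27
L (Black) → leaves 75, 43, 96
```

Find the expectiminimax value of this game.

C (Black): min(78, 98, 73) = 73
D (Black): min(0, 43, 91) = 0
E (Black): min(27, 66, 59) = 27
B (White): max(73, 0, 27) = 73
G (Black): min(40, 73, 70) = 40
H (Chance): 1/3·73 + 1/6·3 + 1/2·15 = 32.33
F (White): max(40, 32.33, 68) = 68
J (Black): min(86, 52, 31) = 31
K (Black): min(1, 29, 27) = 1
L (Black): min(75, 43, 96) = 43
I (White): max(31, 1, 43) = 43
Root (Black): min(73, 68, 43) = 43

43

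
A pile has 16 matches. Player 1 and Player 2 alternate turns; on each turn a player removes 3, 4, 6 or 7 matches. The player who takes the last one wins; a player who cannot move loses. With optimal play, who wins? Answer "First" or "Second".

W/L table (W = player to move can force a win):
i:   0  1  2  3  4  5  6  7  8  9 10 11 12 13 14 15 16
     L  L  L  W  W  W  W  W  W  W  L  L  L  W  W  W  W
Position 16 is W, so the first player wins.

First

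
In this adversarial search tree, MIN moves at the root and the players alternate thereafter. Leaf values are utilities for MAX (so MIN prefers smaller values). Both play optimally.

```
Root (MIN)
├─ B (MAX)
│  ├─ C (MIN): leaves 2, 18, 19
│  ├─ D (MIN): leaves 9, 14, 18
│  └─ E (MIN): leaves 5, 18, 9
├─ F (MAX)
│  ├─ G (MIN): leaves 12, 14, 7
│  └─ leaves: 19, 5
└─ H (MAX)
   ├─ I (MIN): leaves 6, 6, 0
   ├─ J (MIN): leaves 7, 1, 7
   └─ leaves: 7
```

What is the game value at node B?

9

C: min(2, 18, 19) = 2
D: min(9, 14, 18) = 9
E: min(5, 18, 9) = 5
B: max(2, 9, 5) = 9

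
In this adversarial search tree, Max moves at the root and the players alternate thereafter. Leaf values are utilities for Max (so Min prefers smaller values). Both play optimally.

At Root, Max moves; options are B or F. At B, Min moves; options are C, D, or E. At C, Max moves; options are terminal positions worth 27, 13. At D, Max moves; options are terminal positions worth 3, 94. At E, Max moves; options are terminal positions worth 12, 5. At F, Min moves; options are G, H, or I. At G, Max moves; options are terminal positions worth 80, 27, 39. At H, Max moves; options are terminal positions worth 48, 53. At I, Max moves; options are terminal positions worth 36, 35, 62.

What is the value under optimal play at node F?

G: max(80, 27, 39) = 80
H: max(48, 53) = 53
I: max(36, 35, 62) = 62
F: min(80, 53, 62) = 53

53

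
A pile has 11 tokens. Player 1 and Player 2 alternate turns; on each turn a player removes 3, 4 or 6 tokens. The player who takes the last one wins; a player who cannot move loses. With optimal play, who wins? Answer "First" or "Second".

Compute winning (W) and losing (L) positions by backward induction:
i:   0  1  2  3  4  5  6  7  8  9 10 11
     L  L  L  W  W  W  W  W  W  L  L  L
Position 11 is L, so the second player wins.

Second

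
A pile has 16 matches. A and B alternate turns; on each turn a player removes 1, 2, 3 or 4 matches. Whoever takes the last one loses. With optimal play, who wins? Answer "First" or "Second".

Second

W/L table (W = player to move can force a win):
i:   0  1  2  3  4  5  6  7  8  9 10 11 12 13 14 15 16
     W  L  W  W  W  W  L  W  W  W  W  L  W  W  W  W  L
Position 16 is L, so the second player wins.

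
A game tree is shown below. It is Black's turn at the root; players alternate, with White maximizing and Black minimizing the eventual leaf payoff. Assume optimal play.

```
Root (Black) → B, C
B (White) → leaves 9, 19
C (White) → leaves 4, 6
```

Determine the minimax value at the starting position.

B (White): max(9, 19) = 19
C (White): max(4, 6) = 6
Root (Black): min(19, 6) = 6

6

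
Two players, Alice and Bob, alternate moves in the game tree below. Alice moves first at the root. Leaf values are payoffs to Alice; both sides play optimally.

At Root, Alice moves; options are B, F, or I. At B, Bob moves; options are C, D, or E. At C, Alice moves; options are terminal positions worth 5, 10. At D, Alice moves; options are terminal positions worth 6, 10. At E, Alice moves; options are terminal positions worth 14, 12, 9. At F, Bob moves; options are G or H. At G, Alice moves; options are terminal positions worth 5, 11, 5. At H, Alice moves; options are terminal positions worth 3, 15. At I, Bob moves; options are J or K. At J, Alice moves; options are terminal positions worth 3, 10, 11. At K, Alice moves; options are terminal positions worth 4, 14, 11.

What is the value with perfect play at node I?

11

J: max(3, 10, 11) = 11
K: max(4, 14, 11) = 14
I: min(11, 14) = 11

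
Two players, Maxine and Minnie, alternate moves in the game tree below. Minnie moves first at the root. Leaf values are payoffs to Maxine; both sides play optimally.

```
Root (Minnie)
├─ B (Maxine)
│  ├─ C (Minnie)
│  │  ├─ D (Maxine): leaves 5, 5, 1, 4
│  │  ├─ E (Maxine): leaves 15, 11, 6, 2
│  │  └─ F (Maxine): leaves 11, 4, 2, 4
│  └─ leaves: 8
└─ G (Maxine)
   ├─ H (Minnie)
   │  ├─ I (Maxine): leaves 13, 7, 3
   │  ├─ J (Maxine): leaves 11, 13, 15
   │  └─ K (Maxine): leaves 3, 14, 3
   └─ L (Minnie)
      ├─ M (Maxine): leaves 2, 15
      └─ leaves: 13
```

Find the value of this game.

D (Maxine): max(5, 5, 1, 4) = 5
E (Maxine): max(15, 11, 6, 2) = 15
F (Maxine): max(11, 4, 2, 4) = 11
C (Minnie): min(5, 15, 11) = 5
B (Maxine): max(5, 8) = 8
I (Maxine): max(13, 7, 3) = 13
J (Maxine): max(11, 13, 15) = 15
K (Maxine): max(3, 14, 3) = 14
H (Minnie): min(13, 15, 14) = 13
M (Maxine): max(2, 15) = 15
L (Minnie): min(15, 13) = 13
G (Maxine): max(13, 13) = 13
Root (Minnie): min(8, 13) = 8

8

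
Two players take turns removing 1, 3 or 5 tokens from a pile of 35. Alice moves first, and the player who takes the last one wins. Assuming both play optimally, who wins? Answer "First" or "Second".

W/L table (W = player to move can force a win):
i:   0  1  2  3  4  5  6  7  8  9 10 11 12 13 14 15 16 17 18 19 20 21 22 23 24 25 26 27 28 29 30 31 32 33 34 35
     L  W  L  W  L  W  L  W  L  W  L  W  L  W  L  W  L  W  L  W  L  W  L  W  L  W  L  W  L  W  L  W  L  W  L  W
Position 35 is W, so the first player wins.

First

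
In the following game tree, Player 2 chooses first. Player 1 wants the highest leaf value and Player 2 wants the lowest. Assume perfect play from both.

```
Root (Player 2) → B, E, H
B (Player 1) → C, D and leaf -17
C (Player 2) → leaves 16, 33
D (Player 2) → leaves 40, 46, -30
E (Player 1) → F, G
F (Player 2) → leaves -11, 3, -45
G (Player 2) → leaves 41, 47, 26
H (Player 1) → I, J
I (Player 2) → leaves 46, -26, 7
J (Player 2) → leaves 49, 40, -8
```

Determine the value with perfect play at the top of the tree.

-8

C (Player 2): min(16, 33) = 16
D (Player 2): min(40, 46, -30) = -30
B (Player 1): max(16, -30, -17) = 16
F (Player 2): min(-11, 3, -45) = -45
G (Player 2): min(41, 47, 26) = 26
E (Player 1): max(-45, 26) = 26
I (Player 2): min(46, -26, 7) = -26
J (Player 2): min(49, 40, -8) = -8
H (Player 1): max(-26, -8) = -8
Root (Player 2): min(16, 26, -8) = -8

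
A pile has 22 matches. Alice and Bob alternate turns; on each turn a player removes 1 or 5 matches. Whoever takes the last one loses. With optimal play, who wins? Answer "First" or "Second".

Positions where the player to move wins (W) vs loses (L):
i:   0  1  2  3  4  5  6  7  8  9 10 11 12 13 14 15 16 17 18 19 20 21 22
     W  L  W  L  W  L  W  L  W  L  W  L  W  L  W  L  W  L  W  L  W  L  W
Position 22 is W, so the first player wins.

First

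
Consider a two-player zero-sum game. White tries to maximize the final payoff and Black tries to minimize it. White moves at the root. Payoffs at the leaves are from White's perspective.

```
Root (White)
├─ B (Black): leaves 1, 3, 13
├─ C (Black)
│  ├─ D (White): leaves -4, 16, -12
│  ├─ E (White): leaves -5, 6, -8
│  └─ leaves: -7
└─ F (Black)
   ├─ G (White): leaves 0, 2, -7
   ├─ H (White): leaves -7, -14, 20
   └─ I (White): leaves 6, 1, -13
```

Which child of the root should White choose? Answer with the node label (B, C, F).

B (Black): min(1, 3, 13) = 1
D (White): max(-4, 16, -12) = 16
E (White): max(-5, 6, -8) = 6
C (Black): min(16, 6, -7) = -7
G (White): max(0, 2, -7) = 2
H (White): max(-7, -14, 20) = 20
I (White): max(6, 1, -13) = 6
F (Black): min(2, 20, 6) = 2
Root (White): max(1, -7, 2) = 2
White picks the child with the highest value: F (value 2).

F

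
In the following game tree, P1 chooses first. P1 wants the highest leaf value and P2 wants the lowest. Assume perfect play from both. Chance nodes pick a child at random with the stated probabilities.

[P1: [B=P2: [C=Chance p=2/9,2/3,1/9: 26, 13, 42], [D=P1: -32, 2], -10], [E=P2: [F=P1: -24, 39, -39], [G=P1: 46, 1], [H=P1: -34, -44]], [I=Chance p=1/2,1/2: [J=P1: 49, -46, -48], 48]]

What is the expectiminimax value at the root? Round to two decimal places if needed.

48.5

C (Chance): 2/9·26 + 2/3·13 + 1/9·42 = 19.11
D (P1): max(-32, 2) = 2
B (P2): min(19.11, 2, -10) = -10
F (P1): max(-24, 39, -39) = 39
G (P1): max(46, 1) = 46
H (P1): max(-34, -44) = -34
E (P2): min(39, 46, -34) = -34
J (P1): max(49, -46, -48) = 49
I (Chance): 1/2·49 + 1/2·48 = 48.5
Root (P1): max(-10, -34, 48.5) = 48.5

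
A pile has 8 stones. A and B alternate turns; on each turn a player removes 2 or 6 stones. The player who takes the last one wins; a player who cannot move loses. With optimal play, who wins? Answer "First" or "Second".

i:   0  1  2  3  4  5  6  7  8
     L  L  W  W  L  L  W  W  L
Position 8 is L, so the second player wins.

Second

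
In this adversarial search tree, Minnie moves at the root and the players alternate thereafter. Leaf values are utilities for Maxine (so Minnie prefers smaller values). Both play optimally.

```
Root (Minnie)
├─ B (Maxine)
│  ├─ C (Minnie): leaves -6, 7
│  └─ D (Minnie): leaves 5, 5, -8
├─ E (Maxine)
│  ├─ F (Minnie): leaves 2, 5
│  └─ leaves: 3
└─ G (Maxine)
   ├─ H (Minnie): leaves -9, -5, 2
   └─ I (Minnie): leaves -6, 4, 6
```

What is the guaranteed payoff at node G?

H: min(-9, -5, 2) = -9
I: min(-6, 4, 6) = -6
G: max(-9, -6) = -6

-6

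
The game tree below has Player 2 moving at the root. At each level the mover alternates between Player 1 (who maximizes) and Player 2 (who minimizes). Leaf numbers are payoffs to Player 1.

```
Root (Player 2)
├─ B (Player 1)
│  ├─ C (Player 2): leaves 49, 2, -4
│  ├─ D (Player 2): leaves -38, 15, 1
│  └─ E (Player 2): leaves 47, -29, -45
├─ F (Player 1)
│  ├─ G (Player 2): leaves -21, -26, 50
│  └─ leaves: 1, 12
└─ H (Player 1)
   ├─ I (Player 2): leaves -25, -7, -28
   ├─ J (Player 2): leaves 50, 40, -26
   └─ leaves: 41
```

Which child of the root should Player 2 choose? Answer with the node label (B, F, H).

C (Player 2): min(49, 2, -4) = -4
D (Player 2): min(-38, 15, 1) = -38
E (Player 2): min(47, -29, -45) = -45
B (Player 1): max(-4, -38, -45) = -4
G (Player 2): min(-21, -26, 50) = -26
F (Player 1): max(-26, 1, 12) = 12
I (Player 2): min(-25, -7, -28) = -28
J (Player 2): min(50, 40, -26) = -26
H (Player 1): max(-28, -26, 41) = 41
Root (Player 2): min(-4, 12, 41) = -4
Player 2 picks the child with the lowest value: B (value -4).

B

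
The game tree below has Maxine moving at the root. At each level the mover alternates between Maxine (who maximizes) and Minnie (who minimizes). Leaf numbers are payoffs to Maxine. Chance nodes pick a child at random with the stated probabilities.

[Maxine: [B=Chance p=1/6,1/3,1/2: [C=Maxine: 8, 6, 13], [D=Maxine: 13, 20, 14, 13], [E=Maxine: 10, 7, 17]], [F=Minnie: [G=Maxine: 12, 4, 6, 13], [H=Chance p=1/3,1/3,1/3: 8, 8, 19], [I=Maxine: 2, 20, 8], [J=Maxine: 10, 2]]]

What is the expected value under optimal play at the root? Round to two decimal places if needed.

17.33

C (Maxine): max(8, 6, 13) = 13
D (Maxine): max(13, 20, 14, 13) = 20
E (Maxine): max(10, 7, 17) = 17
B (Chance): 1/6·13 + 1/3·20 + 1/2·17 = 17.33
G (Maxine): max(12, 4, 6, 13) = 13
H (Chance): 1/3·8 + 1/3·8 + 1/3·19 = 11.67
I (Maxine): max(2, 20, 8) = 20
J (Maxine): max(10, 2) = 10
F (Minnie): min(13, 11.67, 20, 10) = 10
Root (Maxine): max(17.33, 10) = 17.33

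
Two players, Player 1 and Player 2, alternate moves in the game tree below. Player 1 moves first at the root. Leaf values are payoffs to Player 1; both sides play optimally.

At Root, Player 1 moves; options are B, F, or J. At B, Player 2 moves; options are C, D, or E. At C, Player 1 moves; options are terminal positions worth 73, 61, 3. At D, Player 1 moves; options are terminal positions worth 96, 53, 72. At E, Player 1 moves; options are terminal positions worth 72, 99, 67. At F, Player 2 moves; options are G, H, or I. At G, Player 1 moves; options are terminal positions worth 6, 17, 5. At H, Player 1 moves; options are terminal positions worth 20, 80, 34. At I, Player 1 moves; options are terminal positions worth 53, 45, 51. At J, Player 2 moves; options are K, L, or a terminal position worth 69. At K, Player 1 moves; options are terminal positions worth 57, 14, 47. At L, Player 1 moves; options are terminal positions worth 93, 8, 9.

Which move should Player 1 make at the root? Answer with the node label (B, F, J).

B

C (Player 1): max(73, 61, 3) = 73
D (Player 1): max(96, 53, 72) = 96
E (Player 1): max(72, 99, 67) = 99
B (Player 2): min(73, 96, 99) = 73
G (Player 1): max(6, 17, 5) = 17
H (Player 1): max(20, 80, 34) = 80
I (Player 1): max(53, 45, 51) = 53
F (Player 2): min(17, 80, 53) = 17
K (Player 1): max(57, 14, 47) = 57
L (Player 1): max(93, 8, 9) = 93
J (Player 2): min(57, 93, 69) = 57
Root (Player 1): max(73, 17, 57) = 73
Player 1 picks the child with the highest value: B (value 73).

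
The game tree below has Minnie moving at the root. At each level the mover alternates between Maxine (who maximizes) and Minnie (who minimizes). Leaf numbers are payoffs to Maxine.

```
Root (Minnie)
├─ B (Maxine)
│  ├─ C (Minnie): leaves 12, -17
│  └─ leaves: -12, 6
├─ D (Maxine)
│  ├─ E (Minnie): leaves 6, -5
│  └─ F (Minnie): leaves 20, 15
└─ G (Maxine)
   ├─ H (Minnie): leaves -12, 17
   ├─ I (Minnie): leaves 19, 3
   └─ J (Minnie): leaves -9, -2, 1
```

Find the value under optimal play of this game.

3

C (Minnie): min(12, -17) = -17
B (Maxine): max(-17, -12, 6) = 6
E (Minnie): min(6, -5) = -5
F (Minnie): min(20, 15) = 15
D (Maxine): max(-5, 15) = 15
H (Minnie): min(-12, 17) = -12
I (Minnie): min(19, 3) = 3
J (Minnie): min(-9, -2, 1) = -9
G (Maxine): max(-12, 3, -9) = 3
Root (Minnie): min(6, 15, 3) = 3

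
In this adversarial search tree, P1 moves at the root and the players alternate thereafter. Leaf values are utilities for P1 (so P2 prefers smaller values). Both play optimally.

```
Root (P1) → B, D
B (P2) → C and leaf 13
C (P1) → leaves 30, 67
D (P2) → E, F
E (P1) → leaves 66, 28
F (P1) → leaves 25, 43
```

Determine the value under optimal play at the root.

C (P1): max(30, 67) = 67
B (P2): min(67, 13) = 13
E (P1): max(66, 28) = 66
F (P1): max(25, 43) = 43
D (P2): min(66, 43) = 43
Root (P1): max(13, 43) = 43

43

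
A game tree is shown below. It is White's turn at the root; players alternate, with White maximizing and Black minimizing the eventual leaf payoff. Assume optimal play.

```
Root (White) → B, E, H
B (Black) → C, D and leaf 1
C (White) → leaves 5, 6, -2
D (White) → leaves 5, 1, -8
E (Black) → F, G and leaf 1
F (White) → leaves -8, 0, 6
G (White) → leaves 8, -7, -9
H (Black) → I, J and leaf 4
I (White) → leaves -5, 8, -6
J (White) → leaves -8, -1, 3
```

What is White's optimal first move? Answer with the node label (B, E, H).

C (White): max(5, 6, -2) = 6
D (White): max(5, 1, -8) = 5
B (Black): min(6, 5, 1) = 1
F (White): max(-8, 0, 6) = 6
G (White): max(8, -7, -9) = 8
E (Black): min(6, 8, 1) = 1
I (White): max(-5, 8, -6) = 8
J (White): max(-8, -1, 3) = 3
H (Black): min(8, 3, 4) = 3
Root (White): max(1, 1, 3) = 3
White picks the child with the highest value: H (value 3).

H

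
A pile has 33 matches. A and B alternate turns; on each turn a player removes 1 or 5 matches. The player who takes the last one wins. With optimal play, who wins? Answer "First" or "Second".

First

i:   0  1  2  3  4  5  6  7  8  9 10 11 12 13 14 15 16 17 18 19 20 21 22 23 24 25 26 27 28 29 30 31 32 33
     L  W  L  W  L  W  L  W  L  W  L  W  L  W  L  W  L  W  L  W  L  W  L  W  L  W  L  W  L  W  L  W  L  W
Position 33 is W, so the first player wins.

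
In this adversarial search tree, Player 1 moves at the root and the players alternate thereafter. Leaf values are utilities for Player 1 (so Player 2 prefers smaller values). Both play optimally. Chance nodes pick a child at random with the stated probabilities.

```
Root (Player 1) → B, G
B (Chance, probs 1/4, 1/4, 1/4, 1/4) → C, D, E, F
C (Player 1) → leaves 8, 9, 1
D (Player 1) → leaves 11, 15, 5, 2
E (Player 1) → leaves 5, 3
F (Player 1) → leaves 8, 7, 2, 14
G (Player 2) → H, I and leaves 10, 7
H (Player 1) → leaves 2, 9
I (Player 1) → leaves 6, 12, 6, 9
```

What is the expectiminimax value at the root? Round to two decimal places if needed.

10.75

C (Player 1): max(8, 9, 1) = 9
D (Player 1): max(11, 15, 5, 2) = 15
E (Player 1): max(5, 3) = 5
F (Player 1): max(8, 7, 2, 14) = 14
B (Chance): 1/4·9 + 1/4·15 + 1/4·5 + 1/4·14 = 10.75
H (Player 1): max(2, 9) = 9
I (Player 1): max(6, 12, 6, 9) = 12
G (Player 2): min(9, 12, 10, 7) = 7
Root (Player 1): max(10.75, 7) = 10.75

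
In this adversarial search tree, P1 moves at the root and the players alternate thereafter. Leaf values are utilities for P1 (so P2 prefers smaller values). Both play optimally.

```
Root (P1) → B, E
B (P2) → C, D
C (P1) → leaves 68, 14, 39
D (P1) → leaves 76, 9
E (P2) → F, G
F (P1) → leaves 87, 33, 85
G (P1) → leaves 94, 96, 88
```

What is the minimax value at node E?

87

F: max(87, 33, 85) = 87
G: max(94, 96, 88) = 96
E: min(87, 96) = 87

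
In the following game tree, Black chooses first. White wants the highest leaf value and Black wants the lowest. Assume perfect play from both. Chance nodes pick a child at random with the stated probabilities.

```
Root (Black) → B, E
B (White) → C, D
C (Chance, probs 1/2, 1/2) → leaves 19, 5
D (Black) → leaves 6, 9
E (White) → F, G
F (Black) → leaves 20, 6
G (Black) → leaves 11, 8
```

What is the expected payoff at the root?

8

C (Chance): 1/2·19 + 1/2·5 = 12
D (Black): min(6, 9) = 6
B (White): max(12, 6) = 12
F (Black): min(20, 6) = 6
G (Black): min(11, 8) = 8
E (White): max(6, 8) = 8
Root (Black): min(12, 8) = 8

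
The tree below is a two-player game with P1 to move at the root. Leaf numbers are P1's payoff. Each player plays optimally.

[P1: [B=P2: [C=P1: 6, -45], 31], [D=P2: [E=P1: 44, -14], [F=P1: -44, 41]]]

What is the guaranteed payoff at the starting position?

C (P1): max(6, -45) = 6
B (P2): min(6, 31) = 6
E (P1): max(44, -14) = 44
F (P1): max(-44, 41) = 41
D (P2): min(44, 41) = 41
Root (P1): max(6, 41) = 41

41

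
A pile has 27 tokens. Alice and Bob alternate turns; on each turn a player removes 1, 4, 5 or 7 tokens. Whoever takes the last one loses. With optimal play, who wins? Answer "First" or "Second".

Mark each pile size as W (mover wins) or L (mover loses):
i:   0  1  2  3  4  5  6  7  8  9 10 11 12 13 14 15 16 17 18 19 20 21 22 23 24 25 26 27
     W  L  W  L  W  W  W  W  W  L  W  L  W  W  W  W  W  L  W  L  W  W  W  W  W  L  W  L
Position 27 is L, so the second player wins.

Second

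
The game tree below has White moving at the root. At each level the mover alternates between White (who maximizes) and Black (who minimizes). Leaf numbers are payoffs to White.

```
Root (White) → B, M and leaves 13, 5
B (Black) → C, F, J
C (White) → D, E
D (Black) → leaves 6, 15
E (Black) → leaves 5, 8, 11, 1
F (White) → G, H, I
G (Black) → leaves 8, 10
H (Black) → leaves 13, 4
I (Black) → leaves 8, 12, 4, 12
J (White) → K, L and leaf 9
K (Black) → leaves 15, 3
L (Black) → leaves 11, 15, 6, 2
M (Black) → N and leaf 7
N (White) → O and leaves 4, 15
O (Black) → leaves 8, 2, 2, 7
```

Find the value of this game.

D (Black): min(6, 15) = 6
E (Black): min(5, 8, 11, 1) = 1
C (White): max(6, 1) = 6
G (Black): min(8, 10) = 8
H (Black): min(13, 4) = 4
I (Black): min(8, 12, 4, 12) = 4
F (White): max(8, 4, 4) = 8
K (Black): min(15, 3) = 3
L (Black): min(11, 15, 6, 2) = 2
J (White): max(3, 2, 9) = 9
B (Black): min(6, 8, 9) = 6
O (Black): min(8, 2, 2, 7) = 2
N (White): max(2, 4, 15) = 15
M (Black): min(15, 7) = 7
Root (White): max(6, 7, 13, 5) = 13

13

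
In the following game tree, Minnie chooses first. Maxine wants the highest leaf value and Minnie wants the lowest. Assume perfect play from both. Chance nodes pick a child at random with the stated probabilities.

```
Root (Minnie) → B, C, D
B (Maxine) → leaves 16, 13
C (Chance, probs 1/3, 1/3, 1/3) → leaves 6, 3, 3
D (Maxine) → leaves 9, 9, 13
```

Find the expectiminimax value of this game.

B (Maxine): max(16, 13) = 16
C (Chance): 1/3·6 + 1/3·3 + 1/3·3 = 4
D (Maxine): max(9, 9, 13) = 13
Root (Minnie): min(16, 4, 13) = 4

4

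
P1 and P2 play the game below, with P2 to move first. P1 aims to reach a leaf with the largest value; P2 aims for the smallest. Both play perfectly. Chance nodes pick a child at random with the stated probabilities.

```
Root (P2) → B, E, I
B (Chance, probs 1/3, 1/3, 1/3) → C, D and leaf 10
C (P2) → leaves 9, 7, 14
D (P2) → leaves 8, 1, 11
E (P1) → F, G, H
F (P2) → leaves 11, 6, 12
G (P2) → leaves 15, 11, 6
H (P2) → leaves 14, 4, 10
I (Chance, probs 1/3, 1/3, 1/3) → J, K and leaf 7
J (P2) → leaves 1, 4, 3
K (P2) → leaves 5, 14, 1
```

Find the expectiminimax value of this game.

C (P2): min(9, 7, 14) = 7
D (P2): min(8, 1, 11) = 1
B (Chance): 1/3·7 + 1/3·1 + 1/3·10 = 6
F (P2): min(11, 6, 12) = 6
G (P2): min(15, 11, 6) = 6
H (P2): min(14, 4, 10) = 4
E (P1): max(6, 6, 4) = 6
J (P2): min(1, 4, 3) = 1
K (P2): min(5, 14, 1) = 1
I (Chance): 1/3·1 + 1/3·1 + 1/3·7 = 3
Root (P2): min(6, 6, 3) = 3

3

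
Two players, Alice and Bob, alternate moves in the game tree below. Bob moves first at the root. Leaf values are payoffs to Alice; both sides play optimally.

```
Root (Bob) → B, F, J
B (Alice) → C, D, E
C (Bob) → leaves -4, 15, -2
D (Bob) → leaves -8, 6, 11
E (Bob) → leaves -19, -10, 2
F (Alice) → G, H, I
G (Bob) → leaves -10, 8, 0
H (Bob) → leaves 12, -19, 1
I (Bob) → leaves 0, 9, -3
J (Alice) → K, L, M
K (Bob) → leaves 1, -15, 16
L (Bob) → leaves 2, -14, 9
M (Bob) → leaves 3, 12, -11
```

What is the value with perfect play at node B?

-4

C: min(-4, 15, -2) = -4
D: min(-8, 6, 11) = -8
E: min(-19, -10, 2) = -19
B: max(-4, -8, -19) = -4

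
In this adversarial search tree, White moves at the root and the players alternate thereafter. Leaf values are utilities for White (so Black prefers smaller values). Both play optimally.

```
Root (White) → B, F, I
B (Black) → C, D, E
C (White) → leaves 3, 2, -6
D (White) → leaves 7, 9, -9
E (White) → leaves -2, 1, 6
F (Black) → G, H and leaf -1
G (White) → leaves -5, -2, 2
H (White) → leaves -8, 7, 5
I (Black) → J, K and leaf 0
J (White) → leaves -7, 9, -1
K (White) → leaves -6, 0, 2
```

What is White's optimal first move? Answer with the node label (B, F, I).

C (White): max(3, 2, -6) = 3
D (White): max(7, 9, -9) = 9
E (White): max(-2, 1, 6) = 6
B (Black): min(3, 9, 6) = 3
G (White): max(-5, -2, 2) = 2
H (White): max(-8, 7, 5) = 7
F (Black): min(2, 7, -1) = -1
J (White): max(-7, 9, -1) = 9
K (White): max(-6, 0, 2) = 2
I (Black): min(9, 2, 0) = 0
Root (White): max(3, -1, 0) = 3
White picks the child with the highest value: B (value 3).

B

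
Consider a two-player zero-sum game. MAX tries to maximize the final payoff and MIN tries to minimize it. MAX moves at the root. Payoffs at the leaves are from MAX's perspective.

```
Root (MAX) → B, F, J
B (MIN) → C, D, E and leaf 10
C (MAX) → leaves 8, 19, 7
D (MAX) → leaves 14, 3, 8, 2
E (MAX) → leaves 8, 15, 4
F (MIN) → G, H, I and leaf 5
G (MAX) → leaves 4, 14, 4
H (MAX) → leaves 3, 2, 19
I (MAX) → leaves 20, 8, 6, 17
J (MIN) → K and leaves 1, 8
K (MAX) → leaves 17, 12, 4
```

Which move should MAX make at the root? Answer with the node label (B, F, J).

C (MAX): max(8, 19, 7) = 19
D (MAX): max(14, 3, 8, 2) = 14
E (MAX): max(8, 15, 4) = 15
B (MIN): min(19, 14, 15, 10) = 10
G (MAX): max(4, 14, 4) = 14
H (MAX): max(3, 2, 19) = 19
I (MAX): max(20, 8, 6, 17) = 20
F (MIN): min(14, 19, 20, 5) = 5
K (MAX): max(17, 12, 4) = 17
J (MIN): min(17, 1, 8) = 1
Root (MAX): max(10, 5, 1) = 10
MAX picks the child with the highest value: B (value 10).

B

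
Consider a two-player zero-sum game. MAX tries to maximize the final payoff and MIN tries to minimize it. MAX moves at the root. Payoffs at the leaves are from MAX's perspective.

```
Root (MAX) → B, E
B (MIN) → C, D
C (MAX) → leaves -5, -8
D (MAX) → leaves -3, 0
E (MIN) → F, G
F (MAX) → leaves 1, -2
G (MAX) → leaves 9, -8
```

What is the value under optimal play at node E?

1

F: max(1, -2) = 1
G: max(9, -8) = 9
E: min(1, 9) = 1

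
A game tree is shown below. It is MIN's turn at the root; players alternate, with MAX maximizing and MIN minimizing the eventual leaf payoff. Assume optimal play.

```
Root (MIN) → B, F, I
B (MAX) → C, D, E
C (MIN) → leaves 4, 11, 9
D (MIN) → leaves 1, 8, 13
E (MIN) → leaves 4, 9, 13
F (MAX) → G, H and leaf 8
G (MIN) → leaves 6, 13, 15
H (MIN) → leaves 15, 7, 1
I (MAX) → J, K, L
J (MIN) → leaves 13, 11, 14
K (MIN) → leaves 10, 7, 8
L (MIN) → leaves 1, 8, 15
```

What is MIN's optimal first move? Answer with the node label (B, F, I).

B

C (MIN): min(4, 11, 9) = 4
D (MIN): min(1, 8, 13) = 1
E (MIN): min(4, 9, 13) = 4
B (MAX): max(4, 1, 4) = 4
G (MIN): min(6, 13, 15) = 6
H (MIN): min(15, 7, 1) = 1
F (MAX): max(6, 1, 8) = 8
J (MIN): min(13, 11, 14) = 11
K (MIN): min(10, 7, 8) = 7
L (MIN): min(1, 8, 15) = 1
I (MAX): max(11, 7, 1) = 11
Root (MIN): min(4, 8, 11) = 4
MIN picks the child with the lowest value: B (value 4).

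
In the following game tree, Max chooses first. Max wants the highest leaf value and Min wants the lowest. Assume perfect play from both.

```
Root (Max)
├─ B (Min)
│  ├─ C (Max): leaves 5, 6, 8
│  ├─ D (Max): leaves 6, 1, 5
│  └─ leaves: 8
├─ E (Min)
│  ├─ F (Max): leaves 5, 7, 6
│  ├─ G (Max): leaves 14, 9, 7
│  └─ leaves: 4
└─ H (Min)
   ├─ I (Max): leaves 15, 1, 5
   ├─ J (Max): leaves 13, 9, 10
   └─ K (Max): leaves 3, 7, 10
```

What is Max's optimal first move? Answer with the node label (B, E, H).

C (Max): max(5, 6, 8) = 8
D (Max): max(6, 1, 5) = 6
B (Min): min(8, 6, 8) = 6
F (Max): max(5, 7, 6) = 7
G (Max): max(14, 9, 7) = 14
E (Min): min(7, 14, 4) = 4
I (Max): max(15, 1, 5) = 15
J (Max): max(13, 9, 10) = 13
K (Max): max(3, 7, 10) = 10
H (Min): min(15, 13, 10) = 10
Root (Max): max(6, 4, 10) = 10
Max picks the child with the highest value: H (value 10).

H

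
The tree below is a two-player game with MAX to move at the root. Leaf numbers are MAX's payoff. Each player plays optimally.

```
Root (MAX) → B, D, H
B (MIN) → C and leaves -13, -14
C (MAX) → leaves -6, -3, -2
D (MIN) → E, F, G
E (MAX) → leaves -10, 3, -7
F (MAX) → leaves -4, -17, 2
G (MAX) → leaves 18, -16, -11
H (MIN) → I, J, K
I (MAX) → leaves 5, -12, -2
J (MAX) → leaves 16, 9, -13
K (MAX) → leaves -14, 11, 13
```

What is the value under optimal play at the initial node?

5

C (MAX): max(-6, -3, -2) = -2
B (MIN): min(-2, -13, -14) = -14
E (MAX): max(-10, 3, -7) = 3
F (MAX): max(-4, -17, 2) = 2
G (MAX): max(18, -16, -11) = 18
D (MIN): min(3, 2, 18) = 2
I (MAX): max(5, -12, -2) = 5
J (MAX): max(16, 9, -13) = 16
K (MAX): max(-14, 11, 13) = 13
H (MIN): min(5, 16, 13) = 5
Root (MAX): max(-14, 2, 5) = 5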